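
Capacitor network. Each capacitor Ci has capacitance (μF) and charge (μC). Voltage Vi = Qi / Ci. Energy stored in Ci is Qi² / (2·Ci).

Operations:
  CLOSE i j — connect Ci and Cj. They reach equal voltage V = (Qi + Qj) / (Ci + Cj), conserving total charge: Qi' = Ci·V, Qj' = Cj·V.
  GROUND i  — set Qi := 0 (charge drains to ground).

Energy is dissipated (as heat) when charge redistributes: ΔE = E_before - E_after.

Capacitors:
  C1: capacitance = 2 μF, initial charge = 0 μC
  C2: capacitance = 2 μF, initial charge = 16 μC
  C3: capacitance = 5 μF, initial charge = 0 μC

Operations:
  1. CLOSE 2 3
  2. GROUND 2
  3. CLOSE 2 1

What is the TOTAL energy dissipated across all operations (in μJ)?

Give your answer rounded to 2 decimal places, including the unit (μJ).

Initial: C1(2μF, Q=0μC, V=0.00V), C2(2μF, Q=16μC, V=8.00V), C3(5μF, Q=0μC, V=0.00V)
Op 1: CLOSE 2-3: Q_total=16.00, C_total=7.00, V=2.29; Q2=4.57, Q3=11.43; dissipated=45.714
Op 2: GROUND 2: Q2=0; energy lost=5.224
Op 3: CLOSE 2-1: Q_total=0.00, C_total=4.00, V=0.00; Q2=0.00, Q1=0.00; dissipated=0.000
Total dissipated: 50.939 μJ

Answer: 50.94 μJ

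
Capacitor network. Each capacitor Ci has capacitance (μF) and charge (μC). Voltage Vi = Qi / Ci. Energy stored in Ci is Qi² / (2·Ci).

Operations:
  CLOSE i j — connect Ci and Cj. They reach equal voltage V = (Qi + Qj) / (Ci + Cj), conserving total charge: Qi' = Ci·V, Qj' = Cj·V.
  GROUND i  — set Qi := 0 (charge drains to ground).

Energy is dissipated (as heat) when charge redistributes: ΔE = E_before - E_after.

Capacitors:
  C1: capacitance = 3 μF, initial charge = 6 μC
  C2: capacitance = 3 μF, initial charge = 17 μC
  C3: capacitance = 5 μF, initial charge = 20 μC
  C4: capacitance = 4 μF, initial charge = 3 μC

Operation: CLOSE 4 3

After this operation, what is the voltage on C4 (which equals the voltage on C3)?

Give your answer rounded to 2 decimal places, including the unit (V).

Answer: 2.56 V

Derivation:
Initial: C1(3μF, Q=6μC, V=2.00V), C2(3μF, Q=17μC, V=5.67V), C3(5μF, Q=20μC, V=4.00V), C4(4μF, Q=3μC, V=0.75V)
Op 1: CLOSE 4-3: Q_total=23.00, C_total=9.00, V=2.56; Q4=10.22, Q3=12.78; dissipated=11.736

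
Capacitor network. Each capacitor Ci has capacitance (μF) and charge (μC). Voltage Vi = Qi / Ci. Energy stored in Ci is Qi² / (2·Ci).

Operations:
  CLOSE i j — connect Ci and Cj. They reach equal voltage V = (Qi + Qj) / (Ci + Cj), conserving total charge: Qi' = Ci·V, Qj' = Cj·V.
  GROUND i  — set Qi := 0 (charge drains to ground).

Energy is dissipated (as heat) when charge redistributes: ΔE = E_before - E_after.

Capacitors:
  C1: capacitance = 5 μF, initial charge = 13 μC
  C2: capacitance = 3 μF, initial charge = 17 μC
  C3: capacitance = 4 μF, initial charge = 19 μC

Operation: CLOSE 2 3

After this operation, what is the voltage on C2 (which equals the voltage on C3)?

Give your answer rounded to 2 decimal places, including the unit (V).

Initial: C1(5μF, Q=13μC, V=2.60V), C2(3μF, Q=17μC, V=5.67V), C3(4μF, Q=19μC, V=4.75V)
Op 1: CLOSE 2-3: Q_total=36.00, C_total=7.00, V=5.14; Q2=15.43, Q3=20.57; dissipated=0.720

Answer: 5.14 V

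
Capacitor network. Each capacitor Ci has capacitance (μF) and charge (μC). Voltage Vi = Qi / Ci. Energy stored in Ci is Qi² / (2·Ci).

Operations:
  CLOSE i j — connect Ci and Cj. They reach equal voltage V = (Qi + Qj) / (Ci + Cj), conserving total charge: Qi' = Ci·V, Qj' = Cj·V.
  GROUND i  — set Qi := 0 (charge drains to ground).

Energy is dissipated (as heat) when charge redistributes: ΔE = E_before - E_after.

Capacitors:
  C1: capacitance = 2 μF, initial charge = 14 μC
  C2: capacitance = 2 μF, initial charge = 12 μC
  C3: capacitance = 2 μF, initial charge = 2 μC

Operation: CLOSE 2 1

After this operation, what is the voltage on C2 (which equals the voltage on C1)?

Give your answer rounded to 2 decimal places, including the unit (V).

Answer: 6.50 V

Derivation:
Initial: C1(2μF, Q=14μC, V=7.00V), C2(2μF, Q=12μC, V=6.00V), C3(2μF, Q=2μC, V=1.00V)
Op 1: CLOSE 2-1: Q_total=26.00, C_total=4.00, V=6.50; Q2=13.00, Q1=13.00; dissipated=0.500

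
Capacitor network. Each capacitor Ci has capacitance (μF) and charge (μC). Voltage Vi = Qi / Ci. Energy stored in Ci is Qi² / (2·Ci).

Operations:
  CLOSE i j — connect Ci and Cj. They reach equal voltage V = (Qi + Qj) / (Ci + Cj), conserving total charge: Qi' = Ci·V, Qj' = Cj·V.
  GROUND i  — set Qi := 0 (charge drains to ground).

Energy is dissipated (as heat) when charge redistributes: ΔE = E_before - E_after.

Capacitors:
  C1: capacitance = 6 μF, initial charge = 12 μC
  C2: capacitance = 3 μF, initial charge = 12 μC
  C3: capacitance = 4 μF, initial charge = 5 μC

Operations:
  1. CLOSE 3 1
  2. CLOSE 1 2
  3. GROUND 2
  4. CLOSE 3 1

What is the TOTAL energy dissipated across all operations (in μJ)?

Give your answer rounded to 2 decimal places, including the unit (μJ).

Initial: C1(6μF, Q=12μC, V=2.00V), C2(3μF, Q=12μC, V=4.00V), C3(4μF, Q=5μC, V=1.25V)
Op 1: CLOSE 3-1: Q_total=17.00, C_total=10.00, V=1.70; Q3=6.80, Q1=10.20; dissipated=0.675
Op 2: CLOSE 1-2: Q_total=22.20, C_total=9.00, V=2.47; Q1=14.80, Q2=7.40; dissipated=5.290
Op 3: GROUND 2: Q2=0; energy lost=9.127
Op 4: CLOSE 3-1: Q_total=21.60, C_total=10.00, V=2.16; Q3=8.64, Q1=12.96; dissipated=0.705
Total dissipated: 15.797 μJ

Answer: 15.80 μJ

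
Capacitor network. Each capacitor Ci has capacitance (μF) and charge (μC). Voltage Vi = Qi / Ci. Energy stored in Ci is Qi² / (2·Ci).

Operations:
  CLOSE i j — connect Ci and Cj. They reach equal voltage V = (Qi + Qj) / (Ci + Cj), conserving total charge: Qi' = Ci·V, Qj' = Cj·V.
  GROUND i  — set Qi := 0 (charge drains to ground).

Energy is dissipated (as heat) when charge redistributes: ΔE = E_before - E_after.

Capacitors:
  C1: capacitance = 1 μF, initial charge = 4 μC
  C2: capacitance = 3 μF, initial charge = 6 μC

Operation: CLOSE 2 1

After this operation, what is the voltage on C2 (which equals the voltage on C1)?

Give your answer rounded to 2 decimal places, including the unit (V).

Initial: C1(1μF, Q=4μC, V=4.00V), C2(3μF, Q=6μC, V=2.00V)
Op 1: CLOSE 2-1: Q_total=10.00, C_total=4.00, V=2.50; Q2=7.50, Q1=2.50; dissipated=1.500

Answer: 2.50 V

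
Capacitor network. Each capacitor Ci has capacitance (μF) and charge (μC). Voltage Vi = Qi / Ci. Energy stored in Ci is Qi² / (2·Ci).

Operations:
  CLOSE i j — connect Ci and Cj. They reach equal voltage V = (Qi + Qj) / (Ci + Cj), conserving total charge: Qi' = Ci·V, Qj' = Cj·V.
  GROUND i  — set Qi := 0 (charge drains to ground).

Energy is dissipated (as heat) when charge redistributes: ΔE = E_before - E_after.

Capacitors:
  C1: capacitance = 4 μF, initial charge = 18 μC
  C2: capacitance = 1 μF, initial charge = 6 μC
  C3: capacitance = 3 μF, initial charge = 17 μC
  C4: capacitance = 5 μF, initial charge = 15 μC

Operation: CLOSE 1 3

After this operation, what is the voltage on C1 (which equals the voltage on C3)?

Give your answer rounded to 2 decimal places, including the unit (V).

Initial: C1(4μF, Q=18μC, V=4.50V), C2(1μF, Q=6μC, V=6.00V), C3(3μF, Q=17μC, V=5.67V), C4(5μF, Q=15μC, V=3.00V)
Op 1: CLOSE 1-3: Q_total=35.00, C_total=7.00, V=5.00; Q1=20.00, Q3=15.00; dissipated=1.167

Answer: 5.00 V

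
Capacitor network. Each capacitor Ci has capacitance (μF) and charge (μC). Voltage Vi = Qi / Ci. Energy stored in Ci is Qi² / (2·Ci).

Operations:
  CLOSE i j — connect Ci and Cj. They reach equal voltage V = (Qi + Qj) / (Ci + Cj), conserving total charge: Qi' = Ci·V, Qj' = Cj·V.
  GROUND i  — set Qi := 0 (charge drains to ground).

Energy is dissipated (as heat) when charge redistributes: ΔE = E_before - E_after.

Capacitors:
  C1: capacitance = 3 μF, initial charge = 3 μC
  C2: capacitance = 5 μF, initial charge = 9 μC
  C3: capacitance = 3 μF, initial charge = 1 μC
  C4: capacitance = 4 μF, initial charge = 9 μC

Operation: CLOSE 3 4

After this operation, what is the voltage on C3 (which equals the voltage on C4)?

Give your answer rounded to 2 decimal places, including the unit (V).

Initial: C1(3μF, Q=3μC, V=1.00V), C2(5μF, Q=9μC, V=1.80V), C3(3μF, Q=1μC, V=0.33V), C4(4μF, Q=9μC, V=2.25V)
Op 1: CLOSE 3-4: Q_total=10.00, C_total=7.00, V=1.43; Q3=4.29, Q4=5.71; dissipated=3.149

Answer: 1.43 V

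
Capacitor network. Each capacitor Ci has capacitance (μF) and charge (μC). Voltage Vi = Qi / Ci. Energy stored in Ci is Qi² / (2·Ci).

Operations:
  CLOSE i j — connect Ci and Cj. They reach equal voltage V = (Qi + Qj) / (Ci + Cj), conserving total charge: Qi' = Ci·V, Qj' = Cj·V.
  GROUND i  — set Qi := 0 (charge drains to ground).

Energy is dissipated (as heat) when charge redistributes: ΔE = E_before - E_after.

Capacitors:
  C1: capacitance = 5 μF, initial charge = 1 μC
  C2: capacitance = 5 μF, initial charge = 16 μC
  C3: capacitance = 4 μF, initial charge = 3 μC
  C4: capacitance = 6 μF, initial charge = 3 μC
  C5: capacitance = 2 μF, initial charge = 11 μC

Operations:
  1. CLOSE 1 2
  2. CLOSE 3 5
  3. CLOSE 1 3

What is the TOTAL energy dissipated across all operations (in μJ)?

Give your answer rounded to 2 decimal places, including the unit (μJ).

Initial: C1(5μF, Q=1μC, V=0.20V), C2(5μF, Q=16μC, V=3.20V), C3(4μF, Q=3μC, V=0.75V), C4(6μF, Q=3μC, V=0.50V), C5(2μF, Q=11μC, V=5.50V)
Op 1: CLOSE 1-2: Q_total=17.00, C_total=10.00, V=1.70; Q1=8.50, Q2=8.50; dissipated=11.250
Op 2: CLOSE 3-5: Q_total=14.00, C_total=6.00, V=2.33; Q3=9.33, Q5=4.67; dissipated=15.042
Op 3: CLOSE 1-3: Q_total=17.83, C_total=9.00, V=1.98; Q1=9.91, Q3=7.93; dissipated=0.446
Total dissipated: 26.737 μJ

Answer: 26.74 μJ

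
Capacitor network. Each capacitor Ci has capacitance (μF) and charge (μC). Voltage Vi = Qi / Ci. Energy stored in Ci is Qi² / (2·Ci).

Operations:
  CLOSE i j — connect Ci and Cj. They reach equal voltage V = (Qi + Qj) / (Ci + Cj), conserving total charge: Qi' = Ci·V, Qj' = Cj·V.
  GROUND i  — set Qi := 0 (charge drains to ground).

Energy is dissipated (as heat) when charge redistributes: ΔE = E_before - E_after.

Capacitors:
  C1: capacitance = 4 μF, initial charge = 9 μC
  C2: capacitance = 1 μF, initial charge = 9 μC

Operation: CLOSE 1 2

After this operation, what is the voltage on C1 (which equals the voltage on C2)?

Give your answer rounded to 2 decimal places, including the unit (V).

Initial: C1(4μF, Q=9μC, V=2.25V), C2(1μF, Q=9μC, V=9.00V)
Op 1: CLOSE 1-2: Q_total=18.00, C_total=5.00, V=3.60; Q1=14.40, Q2=3.60; dissipated=18.225

Answer: 3.60 V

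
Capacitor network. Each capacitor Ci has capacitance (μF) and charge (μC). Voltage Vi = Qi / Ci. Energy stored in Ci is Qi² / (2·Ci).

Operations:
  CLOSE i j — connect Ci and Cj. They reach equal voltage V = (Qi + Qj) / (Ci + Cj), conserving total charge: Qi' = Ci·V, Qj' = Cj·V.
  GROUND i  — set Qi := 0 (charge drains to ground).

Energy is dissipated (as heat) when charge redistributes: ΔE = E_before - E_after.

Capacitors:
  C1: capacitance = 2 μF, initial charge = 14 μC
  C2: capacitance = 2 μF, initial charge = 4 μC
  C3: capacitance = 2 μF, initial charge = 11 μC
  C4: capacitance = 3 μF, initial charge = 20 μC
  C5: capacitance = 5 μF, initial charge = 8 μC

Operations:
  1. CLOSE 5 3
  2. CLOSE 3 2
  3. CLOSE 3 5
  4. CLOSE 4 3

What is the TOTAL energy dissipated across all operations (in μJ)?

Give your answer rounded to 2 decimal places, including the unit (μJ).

Answer: 21.07 μJ

Derivation:
Initial: C1(2μF, Q=14μC, V=7.00V), C2(2μF, Q=4μC, V=2.00V), C3(2μF, Q=11μC, V=5.50V), C4(3μF, Q=20μC, V=6.67V), C5(5μF, Q=8μC, V=1.60V)
Op 1: CLOSE 5-3: Q_total=19.00, C_total=7.00, V=2.71; Q5=13.57, Q3=5.43; dissipated=10.864
Op 2: CLOSE 3-2: Q_total=9.43, C_total=4.00, V=2.36; Q3=4.71, Q2=4.71; dissipated=0.255
Op 3: CLOSE 3-5: Q_total=18.29, C_total=7.00, V=2.61; Q3=5.22, Q5=13.06; dissipated=0.091
Op 4: CLOSE 4-3: Q_total=25.22, C_total=5.00, V=5.04; Q4=15.13, Q3=10.09; dissipated=9.863
Total dissipated: 21.073 μJ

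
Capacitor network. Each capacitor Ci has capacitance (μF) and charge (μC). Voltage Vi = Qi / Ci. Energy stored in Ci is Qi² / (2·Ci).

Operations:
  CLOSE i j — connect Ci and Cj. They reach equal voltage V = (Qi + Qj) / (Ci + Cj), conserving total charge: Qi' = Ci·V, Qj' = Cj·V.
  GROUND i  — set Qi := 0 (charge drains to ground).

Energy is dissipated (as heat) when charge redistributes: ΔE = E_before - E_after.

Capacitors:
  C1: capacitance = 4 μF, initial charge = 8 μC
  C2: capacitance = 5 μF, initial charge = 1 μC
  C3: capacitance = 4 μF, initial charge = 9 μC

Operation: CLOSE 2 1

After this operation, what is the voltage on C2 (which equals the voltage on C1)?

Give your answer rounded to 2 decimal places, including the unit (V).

Answer: 1.00 V

Derivation:
Initial: C1(4μF, Q=8μC, V=2.00V), C2(5μF, Q=1μC, V=0.20V), C3(4μF, Q=9μC, V=2.25V)
Op 1: CLOSE 2-1: Q_total=9.00, C_total=9.00, V=1.00; Q2=5.00, Q1=4.00; dissipated=3.600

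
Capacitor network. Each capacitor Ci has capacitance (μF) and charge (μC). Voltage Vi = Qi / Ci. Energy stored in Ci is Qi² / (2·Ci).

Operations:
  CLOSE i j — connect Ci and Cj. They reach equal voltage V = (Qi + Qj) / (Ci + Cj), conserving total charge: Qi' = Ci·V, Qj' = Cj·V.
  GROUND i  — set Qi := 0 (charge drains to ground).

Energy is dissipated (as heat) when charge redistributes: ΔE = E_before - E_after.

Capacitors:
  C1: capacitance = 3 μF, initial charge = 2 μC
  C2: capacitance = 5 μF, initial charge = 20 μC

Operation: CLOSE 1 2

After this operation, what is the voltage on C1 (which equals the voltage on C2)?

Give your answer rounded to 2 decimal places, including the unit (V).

Initial: C1(3μF, Q=2μC, V=0.67V), C2(5μF, Q=20μC, V=4.00V)
Op 1: CLOSE 1-2: Q_total=22.00, C_total=8.00, V=2.75; Q1=8.25, Q2=13.75; dissipated=10.417

Answer: 2.75 V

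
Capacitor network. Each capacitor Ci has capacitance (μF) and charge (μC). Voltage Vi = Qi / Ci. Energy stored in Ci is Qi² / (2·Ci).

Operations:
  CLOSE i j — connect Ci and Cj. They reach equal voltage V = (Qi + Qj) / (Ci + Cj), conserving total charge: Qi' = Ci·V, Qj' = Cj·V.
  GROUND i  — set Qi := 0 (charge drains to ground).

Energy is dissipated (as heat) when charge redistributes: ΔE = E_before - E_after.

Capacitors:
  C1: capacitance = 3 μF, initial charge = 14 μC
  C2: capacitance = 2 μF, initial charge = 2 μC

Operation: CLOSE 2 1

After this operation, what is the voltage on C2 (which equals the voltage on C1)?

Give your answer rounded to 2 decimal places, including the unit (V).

Initial: C1(3μF, Q=14μC, V=4.67V), C2(2μF, Q=2μC, V=1.00V)
Op 1: CLOSE 2-1: Q_total=16.00, C_total=5.00, V=3.20; Q2=6.40, Q1=9.60; dissipated=8.067

Answer: 3.20 V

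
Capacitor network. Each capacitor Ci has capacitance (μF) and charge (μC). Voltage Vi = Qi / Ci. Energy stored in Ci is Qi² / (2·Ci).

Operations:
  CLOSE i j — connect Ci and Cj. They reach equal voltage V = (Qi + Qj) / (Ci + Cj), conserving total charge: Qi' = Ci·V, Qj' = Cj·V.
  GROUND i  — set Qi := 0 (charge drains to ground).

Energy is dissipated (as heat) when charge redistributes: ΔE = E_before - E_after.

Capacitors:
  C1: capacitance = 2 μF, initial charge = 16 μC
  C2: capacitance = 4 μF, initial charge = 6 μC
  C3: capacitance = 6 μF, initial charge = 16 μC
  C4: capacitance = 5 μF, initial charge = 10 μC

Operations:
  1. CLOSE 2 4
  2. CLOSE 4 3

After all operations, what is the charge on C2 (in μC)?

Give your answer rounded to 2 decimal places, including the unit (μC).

Initial: C1(2μF, Q=16μC, V=8.00V), C2(4μF, Q=6μC, V=1.50V), C3(6μF, Q=16μC, V=2.67V), C4(5μF, Q=10μC, V=2.00V)
Op 1: CLOSE 2-4: Q_total=16.00, C_total=9.00, V=1.78; Q2=7.11, Q4=8.89; dissipated=0.278
Op 2: CLOSE 4-3: Q_total=24.89, C_total=11.00, V=2.26; Q4=11.31, Q3=13.58; dissipated=1.077
Final charges: Q1=16.00, Q2=7.11, Q3=13.58, Q4=11.31

Answer: 7.11 μC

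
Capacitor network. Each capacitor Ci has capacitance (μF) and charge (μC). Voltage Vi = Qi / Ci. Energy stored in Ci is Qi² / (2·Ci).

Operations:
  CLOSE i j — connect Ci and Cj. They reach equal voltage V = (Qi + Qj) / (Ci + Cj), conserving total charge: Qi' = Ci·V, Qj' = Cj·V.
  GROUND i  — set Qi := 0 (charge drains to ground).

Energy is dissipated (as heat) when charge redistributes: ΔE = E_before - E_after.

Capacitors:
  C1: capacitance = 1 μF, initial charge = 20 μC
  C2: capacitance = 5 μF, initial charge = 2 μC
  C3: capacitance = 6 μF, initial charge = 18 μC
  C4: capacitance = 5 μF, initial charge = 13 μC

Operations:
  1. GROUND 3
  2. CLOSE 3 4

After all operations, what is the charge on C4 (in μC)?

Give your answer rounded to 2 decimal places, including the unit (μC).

Initial: C1(1μF, Q=20μC, V=20.00V), C2(5μF, Q=2μC, V=0.40V), C3(6μF, Q=18μC, V=3.00V), C4(5μF, Q=13μC, V=2.60V)
Op 1: GROUND 3: Q3=0; energy lost=27.000
Op 2: CLOSE 3-4: Q_total=13.00, C_total=11.00, V=1.18; Q3=7.09, Q4=5.91; dissipated=9.218
Final charges: Q1=20.00, Q2=2.00, Q3=7.09, Q4=5.91

Answer: 5.91 μC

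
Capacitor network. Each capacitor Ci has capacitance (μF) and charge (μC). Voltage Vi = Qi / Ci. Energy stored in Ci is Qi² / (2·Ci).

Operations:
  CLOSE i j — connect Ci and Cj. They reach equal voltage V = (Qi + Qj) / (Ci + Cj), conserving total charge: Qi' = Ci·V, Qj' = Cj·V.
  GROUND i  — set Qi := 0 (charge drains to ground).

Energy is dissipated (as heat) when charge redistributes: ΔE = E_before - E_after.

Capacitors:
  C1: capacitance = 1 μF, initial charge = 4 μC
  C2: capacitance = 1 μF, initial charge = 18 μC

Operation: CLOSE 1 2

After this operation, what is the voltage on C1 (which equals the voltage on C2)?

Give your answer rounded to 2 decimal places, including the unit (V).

Answer: 11.00 V

Derivation:
Initial: C1(1μF, Q=4μC, V=4.00V), C2(1μF, Q=18μC, V=18.00V)
Op 1: CLOSE 1-2: Q_total=22.00, C_total=2.00, V=11.00; Q1=11.00, Q2=11.00; dissipated=49.000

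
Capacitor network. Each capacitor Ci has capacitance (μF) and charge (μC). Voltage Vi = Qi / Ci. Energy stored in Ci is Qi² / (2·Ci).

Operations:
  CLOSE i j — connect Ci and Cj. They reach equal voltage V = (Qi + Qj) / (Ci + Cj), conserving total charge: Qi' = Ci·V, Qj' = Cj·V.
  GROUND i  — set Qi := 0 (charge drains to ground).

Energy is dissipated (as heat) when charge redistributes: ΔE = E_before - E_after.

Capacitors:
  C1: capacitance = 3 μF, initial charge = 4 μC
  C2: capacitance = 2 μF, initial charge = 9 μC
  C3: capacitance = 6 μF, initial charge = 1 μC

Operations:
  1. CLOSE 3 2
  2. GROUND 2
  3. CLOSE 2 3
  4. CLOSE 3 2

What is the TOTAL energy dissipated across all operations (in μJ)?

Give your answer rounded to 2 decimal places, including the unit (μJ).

Answer: 16.82 μJ

Derivation:
Initial: C1(3μF, Q=4μC, V=1.33V), C2(2μF, Q=9μC, V=4.50V), C3(6μF, Q=1μC, V=0.17V)
Op 1: CLOSE 3-2: Q_total=10.00, C_total=8.00, V=1.25; Q3=7.50, Q2=2.50; dissipated=14.083
Op 2: GROUND 2: Q2=0; energy lost=1.562
Op 3: CLOSE 2-3: Q_total=7.50, C_total=8.00, V=0.94; Q2=1.88, Q3=5.62; dissipated=1.172
Op 4: CLOSE 3-2: Q_total=7.50, C_total=8.00, V=0.94; Q3=5.62, Q2=1.88; dissipated=0.000
Total dissipated: 16.818 μJ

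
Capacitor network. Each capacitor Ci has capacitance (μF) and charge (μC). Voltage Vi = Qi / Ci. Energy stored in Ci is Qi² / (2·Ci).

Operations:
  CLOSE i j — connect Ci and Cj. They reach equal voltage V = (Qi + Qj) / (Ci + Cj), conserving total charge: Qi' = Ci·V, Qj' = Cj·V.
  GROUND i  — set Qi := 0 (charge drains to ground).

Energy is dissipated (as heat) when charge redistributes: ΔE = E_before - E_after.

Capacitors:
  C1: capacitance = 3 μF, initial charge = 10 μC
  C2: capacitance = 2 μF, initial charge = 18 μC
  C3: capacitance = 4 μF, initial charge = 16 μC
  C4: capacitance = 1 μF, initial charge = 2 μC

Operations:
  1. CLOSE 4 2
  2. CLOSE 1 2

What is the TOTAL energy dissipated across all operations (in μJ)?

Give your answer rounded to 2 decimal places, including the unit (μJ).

Initial: C1(3μF, Q=10μC, V=3.33V), C2(2μF, Q=18μC, V=9.00V), C3(4μF, Q=16μC, V=4.00V), C4(1μF, Q=2μC, V=2.00V)
Op 1: CLOSE 4-2: Q_total=20.00, C_total=3.00, V=6.67; Q4=6.67, Q2=13.33; dissipated=16.333
Op 2: CLOSE 1-2: Q_total=23.33, C_total=5.00, V=4.67; Q1=14.00, Q2=9.33; dissipated=6.667
Total dissipated: 23.000 μJ

Answer: 23.00 μJ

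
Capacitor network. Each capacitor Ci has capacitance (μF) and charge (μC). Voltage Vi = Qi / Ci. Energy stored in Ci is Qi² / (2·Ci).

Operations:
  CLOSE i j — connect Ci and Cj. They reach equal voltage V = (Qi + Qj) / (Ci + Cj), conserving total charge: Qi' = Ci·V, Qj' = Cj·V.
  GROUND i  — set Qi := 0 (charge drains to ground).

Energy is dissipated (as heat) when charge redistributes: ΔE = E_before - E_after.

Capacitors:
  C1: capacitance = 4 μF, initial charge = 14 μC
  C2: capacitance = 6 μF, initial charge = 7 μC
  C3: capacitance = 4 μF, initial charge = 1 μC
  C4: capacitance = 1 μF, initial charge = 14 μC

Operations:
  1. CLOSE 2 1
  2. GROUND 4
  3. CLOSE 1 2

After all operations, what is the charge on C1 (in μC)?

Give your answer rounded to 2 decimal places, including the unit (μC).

Initial: C1(4μF, Q=14μC, V=3.50V), C2(6μF, Q=7μC, V=1.17V), C3(4μF, Q=1μC, V=0.25V), C4(1μF, Q=14μC, V=14.00V)
Op 1: CLOSE 2-1: Q_total=21.00, C_total=10.00, V=2.10; Q2=12.60, Q1=8.40; dissipated=6.533
Op 2: GROUND 4: Q4=0; energy lost=98.000
Op 3: CLOSE 1-2: Q_total=21.00, C_total=10.00, V=2.10; Q1=8.40, Q2=12.60; dissipated=0.000
Final charges: Q1=8.40, Q2=12.60, Q3=1.00, Q4=0.00

Answer: 8.40 μC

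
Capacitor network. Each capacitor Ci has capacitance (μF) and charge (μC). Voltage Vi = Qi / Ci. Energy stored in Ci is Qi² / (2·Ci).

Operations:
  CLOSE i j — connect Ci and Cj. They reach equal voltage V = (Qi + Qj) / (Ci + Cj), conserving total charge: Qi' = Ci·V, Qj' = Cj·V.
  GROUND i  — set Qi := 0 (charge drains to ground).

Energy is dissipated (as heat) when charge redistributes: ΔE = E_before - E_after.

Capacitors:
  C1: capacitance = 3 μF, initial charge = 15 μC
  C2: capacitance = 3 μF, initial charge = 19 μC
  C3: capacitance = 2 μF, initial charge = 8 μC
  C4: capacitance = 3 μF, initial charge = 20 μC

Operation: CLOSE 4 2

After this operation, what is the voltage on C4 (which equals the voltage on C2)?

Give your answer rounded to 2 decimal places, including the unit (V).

Initial: C1(3μF, Q=15μC, V=5.00V), C2(3μF, Q=19μC, V=6.33V), C3(2μF, Q=8μC, V=4.00V), C4(3μF, Q=20μC, V=6.67V)
Op 1: CLOSE 4-2: Q_total=39.00, C_total=6.00, V=6.50; Q4=19.50, Q2=19.50; dissipated=0.083

Answer: 6.50 V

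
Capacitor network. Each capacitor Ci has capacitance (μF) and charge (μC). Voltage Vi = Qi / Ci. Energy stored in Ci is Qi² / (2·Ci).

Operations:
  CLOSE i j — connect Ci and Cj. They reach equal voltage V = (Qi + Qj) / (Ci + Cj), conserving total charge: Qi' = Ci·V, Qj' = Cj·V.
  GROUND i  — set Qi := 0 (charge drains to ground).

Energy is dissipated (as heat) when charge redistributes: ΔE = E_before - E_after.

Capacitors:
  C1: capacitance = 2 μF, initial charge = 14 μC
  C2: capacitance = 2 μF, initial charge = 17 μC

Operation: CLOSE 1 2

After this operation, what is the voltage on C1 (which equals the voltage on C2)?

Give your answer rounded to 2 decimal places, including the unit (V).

Answer: 7.75 V

Derivation:
Initial: C1(2μF, Q=14μC, V=7.00V), C2(2μF, Q=17μC, V=8.50V)
Op 1: CLOSE 1-2: Q_total=31.00, C_total=4.00, V=7.75; Q1=15.50, Q2=15.50; dissipated=1.125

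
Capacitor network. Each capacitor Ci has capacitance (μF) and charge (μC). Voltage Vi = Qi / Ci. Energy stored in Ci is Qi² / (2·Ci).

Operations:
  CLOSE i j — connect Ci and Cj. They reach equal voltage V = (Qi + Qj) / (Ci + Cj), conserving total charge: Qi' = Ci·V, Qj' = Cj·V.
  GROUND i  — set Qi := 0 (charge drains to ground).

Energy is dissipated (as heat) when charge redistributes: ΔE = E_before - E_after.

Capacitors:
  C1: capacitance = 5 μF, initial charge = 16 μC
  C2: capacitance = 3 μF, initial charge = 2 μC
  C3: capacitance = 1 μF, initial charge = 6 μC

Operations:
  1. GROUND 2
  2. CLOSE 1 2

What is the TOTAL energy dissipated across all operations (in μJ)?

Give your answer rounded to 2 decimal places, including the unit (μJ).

Initial: C1(5μF, Q=16μC, V=3.20V), C2(3μF, Q=2μC, V=0.67V), C3(1μF, Q=6μC, V=6.00V)
Op 1: GROUND 2: Q2=0; energy lost=0.667
Op 2: CLOSE 1-2: Q_total=16.00, C_total=8.00, V=2.00; Q1=10.00, Q2=6.00; dissipated=9.600
Total dissipated: 10.267 μJ

Answer: 10.27 μJ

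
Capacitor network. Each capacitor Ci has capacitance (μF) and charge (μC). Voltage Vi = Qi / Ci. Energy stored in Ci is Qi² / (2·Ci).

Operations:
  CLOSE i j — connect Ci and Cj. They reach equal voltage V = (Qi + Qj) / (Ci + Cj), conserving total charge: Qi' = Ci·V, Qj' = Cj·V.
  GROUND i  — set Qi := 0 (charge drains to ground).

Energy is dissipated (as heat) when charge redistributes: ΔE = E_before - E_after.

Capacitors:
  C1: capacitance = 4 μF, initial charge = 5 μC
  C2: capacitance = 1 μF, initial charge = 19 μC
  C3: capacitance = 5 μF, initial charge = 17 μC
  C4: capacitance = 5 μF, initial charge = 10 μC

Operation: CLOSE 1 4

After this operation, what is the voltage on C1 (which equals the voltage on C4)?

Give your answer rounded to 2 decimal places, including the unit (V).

Initial: C1(4μF, Q=5μC, V=1.25V), C2(1μF, Q=19μC, V=19.00V), C3(5μF, Q=17μC, V=3.40V), C4(5μF, Q=10μC, V=2.00V)
Op 1: CLOSE 1-4: Q_total=15.00, C_total=9.00, V=1.67; Q1=6.67, Q4=8.33; dissipated=0.625

Answer: 1.67 V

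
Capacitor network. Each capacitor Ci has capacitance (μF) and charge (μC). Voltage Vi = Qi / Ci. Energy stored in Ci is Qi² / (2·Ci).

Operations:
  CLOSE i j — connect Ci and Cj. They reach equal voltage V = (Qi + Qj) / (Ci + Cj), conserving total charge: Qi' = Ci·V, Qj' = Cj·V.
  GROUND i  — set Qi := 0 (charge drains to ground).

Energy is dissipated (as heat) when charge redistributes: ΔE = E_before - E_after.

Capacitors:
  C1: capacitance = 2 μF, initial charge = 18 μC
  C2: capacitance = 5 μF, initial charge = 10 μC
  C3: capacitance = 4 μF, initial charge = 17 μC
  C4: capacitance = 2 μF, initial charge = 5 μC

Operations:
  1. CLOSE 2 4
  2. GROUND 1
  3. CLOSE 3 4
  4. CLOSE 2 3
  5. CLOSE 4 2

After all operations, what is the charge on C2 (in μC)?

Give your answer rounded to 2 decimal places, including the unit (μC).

Initial: C1(2μF, Q=18μC, V=9.00V), C2(5μF, Q=10μC, V=2.00V), C3(4μF, Q=17μC, V=4.25V), C4(2μF, Q=5μC, V=2.50V)
Op 1: CLOSE 2-4: Q_total=15.00, C_total=7.00, V=2.14; Q2=10.71, Q4=4.29; dissipated=0.179
Op 2: GROUND 1: Q1=0; energy lost=81.000
Op 3: CLOSE 3-4: Q_total=21.29, C_total=6.00, V=3.55; Q3=14.19, Q4=7.10; dissipated=2.960
Op 4: CLOSE 2-3: Q_total=24.90, C_total=9.00, V=2.77; Q2=13.84, Q3=11.07; dissipated=2.193
Op 5: CLOSE 4-2: Q_total=20.93, C_total=7.00, V=2.99; Q4=5.98, Q2=14.95; dissipated=0.435
Final charges: Q1=0.00, Q2=14.95, Q3=11.07, Q4=5.98

Answer: 14.95 μC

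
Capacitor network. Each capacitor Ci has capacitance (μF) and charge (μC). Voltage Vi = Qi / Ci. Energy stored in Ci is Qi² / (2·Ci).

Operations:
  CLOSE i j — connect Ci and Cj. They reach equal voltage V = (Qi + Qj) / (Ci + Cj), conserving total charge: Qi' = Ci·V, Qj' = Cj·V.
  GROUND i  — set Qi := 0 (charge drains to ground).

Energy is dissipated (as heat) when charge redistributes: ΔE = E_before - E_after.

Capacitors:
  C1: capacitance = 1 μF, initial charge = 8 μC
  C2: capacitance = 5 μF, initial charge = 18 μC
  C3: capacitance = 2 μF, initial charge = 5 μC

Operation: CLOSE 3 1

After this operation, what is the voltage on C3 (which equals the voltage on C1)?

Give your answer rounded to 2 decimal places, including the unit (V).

Initial: C1(1μF, Q=8μC, V=8.00V), C2(5μF, Q=18μC, V=3.60V), C3(2μF, Q=5μC, V=2.50V)
Op 1: CLOSE 3-1: Q_total=13.00, C_total=3.00, V=4.33; Q3=8.67, Q1=4.33; dissipated=10.083

Answer: 4.33 V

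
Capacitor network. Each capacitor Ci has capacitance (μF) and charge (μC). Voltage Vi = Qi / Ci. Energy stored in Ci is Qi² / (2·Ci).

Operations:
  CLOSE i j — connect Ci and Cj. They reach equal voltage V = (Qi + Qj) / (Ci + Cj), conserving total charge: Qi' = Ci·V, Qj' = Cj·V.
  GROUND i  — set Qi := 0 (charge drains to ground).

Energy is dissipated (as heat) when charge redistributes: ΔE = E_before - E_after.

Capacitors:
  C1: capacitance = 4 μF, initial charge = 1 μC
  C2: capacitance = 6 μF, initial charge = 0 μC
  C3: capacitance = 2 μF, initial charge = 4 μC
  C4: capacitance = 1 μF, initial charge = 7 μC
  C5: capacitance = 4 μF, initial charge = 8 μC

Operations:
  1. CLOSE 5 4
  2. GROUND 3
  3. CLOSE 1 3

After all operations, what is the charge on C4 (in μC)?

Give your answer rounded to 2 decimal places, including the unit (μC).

Answer: 3.00 μC

Derivation:
Initial: C1(4μF, Q=1μC, V=0.25V), C2(6μF, Q=0μC, V=0.00V), C3(2μF, Q=4μC, V=2.00V), C4(1μF, Q=7μC, V=7.00V), C5(4μF, Q=8μC, V=2.00V)
Op 1: CLOSE 5-4: Q_total=15.00, C_total=5.00, V=3.00; Q5=12.00, Q4=3.00; dissipated=10.000
Op 2: GROUND 3: Q3=0; energy lost=4.000
Op 3: CLOSE 1-3: Q_total=1.00, C_total=6.00, V=0.17; Q1=0.67, Q3=0.33; dissipated=0.042
Final charges: Q1=0.67, Q2=0.00, Q3=0.33, Q4=3.00, Q5=12.00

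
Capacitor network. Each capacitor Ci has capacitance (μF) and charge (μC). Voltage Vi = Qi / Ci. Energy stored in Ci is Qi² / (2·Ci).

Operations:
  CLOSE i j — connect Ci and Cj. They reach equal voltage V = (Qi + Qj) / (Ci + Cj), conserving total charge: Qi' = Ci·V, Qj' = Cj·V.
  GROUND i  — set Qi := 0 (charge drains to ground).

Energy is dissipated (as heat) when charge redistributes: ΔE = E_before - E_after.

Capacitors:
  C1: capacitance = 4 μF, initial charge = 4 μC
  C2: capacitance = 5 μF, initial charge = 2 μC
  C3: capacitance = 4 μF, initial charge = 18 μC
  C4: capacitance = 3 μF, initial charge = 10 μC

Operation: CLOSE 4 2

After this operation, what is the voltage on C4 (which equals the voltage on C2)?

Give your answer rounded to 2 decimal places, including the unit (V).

Answer: 1.50 V

Derivation:
Initial: C1(4μF, Q=4μC, V=1.00V), C2(5μF, Q=2μC, V=0.40V), C3(4μF, Q=18μC, V=4.50V), C4(3μF, Q=10μC, V=3.33V)
Op 1: CLOSE 4-2: Q_total=12.00, C_total=8.00, V=1.50; Q4=4.50, Q2=7.50; dissipated=8.067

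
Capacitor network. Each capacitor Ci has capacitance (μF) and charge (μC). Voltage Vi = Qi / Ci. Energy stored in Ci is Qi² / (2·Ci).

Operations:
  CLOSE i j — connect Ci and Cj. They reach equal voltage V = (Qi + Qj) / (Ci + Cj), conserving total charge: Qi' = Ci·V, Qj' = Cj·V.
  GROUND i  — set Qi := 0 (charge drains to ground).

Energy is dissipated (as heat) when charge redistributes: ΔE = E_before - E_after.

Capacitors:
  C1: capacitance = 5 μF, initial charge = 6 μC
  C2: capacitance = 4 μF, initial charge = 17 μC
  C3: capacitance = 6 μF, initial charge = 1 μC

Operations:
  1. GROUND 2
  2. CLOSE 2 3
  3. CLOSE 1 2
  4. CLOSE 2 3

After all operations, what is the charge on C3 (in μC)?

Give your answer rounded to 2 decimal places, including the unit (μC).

Initial: C1(5μF, Q=6μC, V=1.20V), C2(4μF, Q=17μC, V=4.25V), C3(6μF, Q=1μC, V=0.17V)
Op 1: GROUND 2: Q2=0; energy lost=36.125
Op 2: CLOSE 2-3: Q_total=1.00, C_total=10.00, V=0.10; Q2=0.40, Q3=0.60; dissipated=0.033
Op 3: CLOSE 1-2: Q_total=6.40, C_total=9.00, V=0.71; Q1=3.56, Q2=2.84; dissipated=1.344
Op 4: CLOSE 2-3: Q_total=3.44, C_total=10.00, V=0.34; Q2=1.38, Q3=2.07; dissipated=0.448
Final charges: Q1=3.56, Q2=1.38, Q3=2.07

Answer: 2.07 μC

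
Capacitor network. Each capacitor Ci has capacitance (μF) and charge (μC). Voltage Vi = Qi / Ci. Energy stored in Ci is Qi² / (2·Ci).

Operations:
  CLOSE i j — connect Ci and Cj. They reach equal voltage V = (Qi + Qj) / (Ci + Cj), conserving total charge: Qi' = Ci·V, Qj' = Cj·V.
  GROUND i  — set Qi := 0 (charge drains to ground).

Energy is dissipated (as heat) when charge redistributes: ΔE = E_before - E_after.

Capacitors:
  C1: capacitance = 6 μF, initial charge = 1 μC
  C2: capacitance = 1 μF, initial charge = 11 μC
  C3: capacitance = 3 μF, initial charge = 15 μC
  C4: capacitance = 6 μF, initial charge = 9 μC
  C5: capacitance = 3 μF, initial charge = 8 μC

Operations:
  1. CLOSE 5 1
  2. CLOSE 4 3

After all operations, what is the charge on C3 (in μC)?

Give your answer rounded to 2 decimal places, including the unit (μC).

Answer: 8.00 μC

Derivation:
Initial: C1(6μF, Q=1μC, V=0.17V), C2(1μF, Q=11μC, V=11.00V), C3(3μF, Q=15μC, V=5.00V), C4(6μF, Q=9μC, V=1.50V), C5(3μF, Q=8μC, V=2.67V)
Op 1: CLOSE 5-1: Q_total=9.00, C_total=9.00, V=1.00; Q5=3.00, Q1=6.00; dissipated=6.250
Op 2: CLOSE 4-3: Q_total=24.00, C_total=9.00, V=2.67; Q4=16.00, Q3=8.00; dissipated=12.250
Final charges: Q1=6.00, Q2=11.00, Q3=8.00, Q4=16.00, Q5=3.00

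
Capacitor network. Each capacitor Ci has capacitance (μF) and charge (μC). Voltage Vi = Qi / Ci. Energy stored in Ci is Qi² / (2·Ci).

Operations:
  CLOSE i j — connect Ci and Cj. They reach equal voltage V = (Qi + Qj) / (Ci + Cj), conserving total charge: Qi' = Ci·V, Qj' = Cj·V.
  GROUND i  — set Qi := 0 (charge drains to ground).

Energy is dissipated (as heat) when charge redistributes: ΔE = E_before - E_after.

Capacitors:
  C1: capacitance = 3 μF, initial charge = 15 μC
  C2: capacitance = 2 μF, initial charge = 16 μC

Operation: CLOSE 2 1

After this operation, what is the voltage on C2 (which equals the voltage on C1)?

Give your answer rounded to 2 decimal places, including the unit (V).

Answer: 6.20 V

Derivation:
Initial: C1(3μF, Q=15μC, V=5.00V), C2(2μF, Q=16μC, V=8.00V)
Op 1: CLOSE 2-1: Q_total=31.00, C_total=5.00, V=6.20; Q2=12.40, Q1=18.60; dissipated=5.400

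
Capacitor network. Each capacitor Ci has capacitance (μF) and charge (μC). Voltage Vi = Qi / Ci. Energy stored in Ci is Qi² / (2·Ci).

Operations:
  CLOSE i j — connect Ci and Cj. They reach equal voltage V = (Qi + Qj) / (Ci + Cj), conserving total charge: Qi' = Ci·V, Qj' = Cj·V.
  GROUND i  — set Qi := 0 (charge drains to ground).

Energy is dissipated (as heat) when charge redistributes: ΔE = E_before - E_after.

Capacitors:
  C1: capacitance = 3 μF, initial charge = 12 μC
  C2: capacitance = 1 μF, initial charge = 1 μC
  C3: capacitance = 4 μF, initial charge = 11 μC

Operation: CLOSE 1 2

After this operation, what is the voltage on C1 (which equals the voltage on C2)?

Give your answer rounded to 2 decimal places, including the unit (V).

Initial: C1(3μF, Q=12μC, V=4.00V), C2(1μF, Q=1μC, V=1.00V), C3(4μF, Q=11μC, V=2.75V)
Op 1: CLOSE 1-2: Q_total=13.00, C_total=4.00, V=3.25; Q1=9.75, Q2=3.25; dissipated=3.375

Answer: 3.25 V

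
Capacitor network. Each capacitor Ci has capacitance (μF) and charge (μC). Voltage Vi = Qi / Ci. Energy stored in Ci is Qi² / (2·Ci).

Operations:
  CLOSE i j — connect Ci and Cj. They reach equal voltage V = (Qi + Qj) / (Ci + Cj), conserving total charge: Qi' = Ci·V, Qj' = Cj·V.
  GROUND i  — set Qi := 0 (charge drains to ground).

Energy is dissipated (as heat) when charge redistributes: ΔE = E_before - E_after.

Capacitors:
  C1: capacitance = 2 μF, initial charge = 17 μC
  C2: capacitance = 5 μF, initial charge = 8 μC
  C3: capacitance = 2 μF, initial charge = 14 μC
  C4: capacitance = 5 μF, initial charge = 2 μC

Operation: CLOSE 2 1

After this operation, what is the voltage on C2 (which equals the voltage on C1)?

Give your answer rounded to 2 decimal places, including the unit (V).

Answer: 3.57 V

Derivation:
Initial: C1(2μF, Q=17μC, V=8.50V), C2(5μF, Q=8μC, V=1.60V), C3(2μF, Q=14μC, V=7.00V), C4(5μF, Q=2μC, V=0.40V)
Op 1: CLOSE 2-1: Q_total=25.00, C_total=7.00, V=3.57; Q2=17.86, Q1=7.14; dissipated=34.007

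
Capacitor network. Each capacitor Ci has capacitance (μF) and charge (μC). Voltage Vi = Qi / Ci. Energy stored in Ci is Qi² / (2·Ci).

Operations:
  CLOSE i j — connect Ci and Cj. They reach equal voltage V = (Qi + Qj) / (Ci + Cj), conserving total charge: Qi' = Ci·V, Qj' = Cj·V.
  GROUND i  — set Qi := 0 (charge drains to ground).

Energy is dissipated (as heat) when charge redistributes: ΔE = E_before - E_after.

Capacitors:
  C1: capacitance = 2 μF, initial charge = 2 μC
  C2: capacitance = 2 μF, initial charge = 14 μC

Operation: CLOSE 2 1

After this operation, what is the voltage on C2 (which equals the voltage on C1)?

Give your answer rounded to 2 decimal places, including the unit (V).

Answer: 4.00 V

Derivation:
Initial: C1(2μF, Q=2μC, V=1.00V), C2(2μF, Q=14μC, V=7.00V)
Op 1: CLOSE 2-1: Q_total=16.00, C_total=4.00, V=4.00; Q2=8.00, Q1=8.00; dissipated=18.000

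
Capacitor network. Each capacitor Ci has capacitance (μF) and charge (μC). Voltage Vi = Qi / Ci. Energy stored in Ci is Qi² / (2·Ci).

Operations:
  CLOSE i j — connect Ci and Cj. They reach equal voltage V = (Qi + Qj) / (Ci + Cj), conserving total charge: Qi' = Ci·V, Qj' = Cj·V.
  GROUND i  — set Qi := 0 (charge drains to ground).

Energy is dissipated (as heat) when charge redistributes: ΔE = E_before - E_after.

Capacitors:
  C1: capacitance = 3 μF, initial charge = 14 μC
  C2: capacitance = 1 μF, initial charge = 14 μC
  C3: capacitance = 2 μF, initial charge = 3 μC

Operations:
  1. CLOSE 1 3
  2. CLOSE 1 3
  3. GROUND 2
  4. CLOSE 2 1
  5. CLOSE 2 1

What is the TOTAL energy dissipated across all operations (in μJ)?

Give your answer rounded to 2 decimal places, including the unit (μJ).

Answer: 108.35 μJ

Derivation:
Initial: C1(3μF, Q=14μC, V=4.67V), C2(1μF, Q=14μC, V=14.00V), C3(2μF, Q=3μC, V=1.50V)
Op 1: CLOSE 1-3: Q_total=17.00, C_total=5.00, V=3.40; Q1=10.20, Q3=6.80; dissipated=6.017
Op 2: CLOSE 1-3: Q_total=17.00, C_total=5.00, V=3.40; Q1=10.20, Q3=6.80; dissipated=0.000
Op 3: GROUND 2: Q2=0; energy lost=98.000
Op 4: CLOSE 2-1: Q_total=10.20, C_total=4.00, V=2.55; Q2=2.55, Q1=7.65; dissipated=4.335
Op 5: CLOSE 2-1: Q_total=10.20, C_total=4.00, V=2.55; Q2=2.55, Q1=7.65; dissipated=0.000
Total dissipated: 108.352 μJ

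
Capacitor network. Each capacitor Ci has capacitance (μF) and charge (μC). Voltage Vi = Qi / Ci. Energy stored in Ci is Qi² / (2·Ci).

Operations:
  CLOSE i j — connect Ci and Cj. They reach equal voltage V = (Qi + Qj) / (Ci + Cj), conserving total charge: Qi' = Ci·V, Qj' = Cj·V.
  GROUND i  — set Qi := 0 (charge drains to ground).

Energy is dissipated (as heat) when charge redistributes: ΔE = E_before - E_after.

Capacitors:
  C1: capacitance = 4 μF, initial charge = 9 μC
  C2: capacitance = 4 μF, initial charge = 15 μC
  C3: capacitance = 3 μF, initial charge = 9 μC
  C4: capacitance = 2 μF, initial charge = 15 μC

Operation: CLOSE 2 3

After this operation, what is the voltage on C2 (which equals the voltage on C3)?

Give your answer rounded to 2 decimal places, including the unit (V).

Answer: 3.43 V

Derivation:
Initial: C1(4μF, Q=9μC, V=2.25V), C2(4μF, Q=15μC, V=3.75V), C3(3μF, Q=9μC, V=3.00V), C4(2μF, Q=15μC, V=7.50V)
Op 1: CLOSE 2-3: Q_total=24.00, C_total=7.00, V=3.43; Q2=13.71, Q3=10.29; dissipated=0.482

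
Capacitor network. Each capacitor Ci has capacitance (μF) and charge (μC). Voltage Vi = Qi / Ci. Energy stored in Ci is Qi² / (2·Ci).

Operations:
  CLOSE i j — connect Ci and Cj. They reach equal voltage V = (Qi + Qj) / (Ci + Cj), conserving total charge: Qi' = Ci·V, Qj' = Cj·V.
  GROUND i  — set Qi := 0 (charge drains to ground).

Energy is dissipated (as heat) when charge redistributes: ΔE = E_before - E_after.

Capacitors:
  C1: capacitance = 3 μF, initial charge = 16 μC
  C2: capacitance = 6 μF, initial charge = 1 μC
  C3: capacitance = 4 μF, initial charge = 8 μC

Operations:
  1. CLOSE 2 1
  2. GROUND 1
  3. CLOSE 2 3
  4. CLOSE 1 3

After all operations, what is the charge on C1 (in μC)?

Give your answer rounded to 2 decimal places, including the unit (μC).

Answer: 3.31 μC

Derivation:
Initial: C1(3μF, Q=16μC, V=5.33V), C2(6μF, Q=1μC, V=0.17V), C3(4μF, Q=8μC, V=2.00V)
Op 1: CLOSE 2-1: Q_total=17.00, C_total=9.00, V=1.89; Q2=11.33, Q1=5.67; dissipated=26.694
Op 2: GROUND 1: Q1=0; energy lost=5.352
Op 3: CLOSE 2-3: Q_total=19.33, C_total=10.00, V=1.93; Q2=11.60, Q3=7.73; dissipated=0.015
Op 4: CLOSE 1-3: Q_total=7.73, C_total=7.00, V=1.10; Q1=3.31, Q3=4.42; dissipated=3.204
Final charges: Q1=3.31, Q2=11.60, Q3=4.42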